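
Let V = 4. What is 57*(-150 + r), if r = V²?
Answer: -7638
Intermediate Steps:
r = 16 (r = 4² = 16)
57*(-150 + r) = 57*(-150 + 16) = 57*(-134) = -7638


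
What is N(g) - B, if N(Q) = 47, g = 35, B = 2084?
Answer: -2037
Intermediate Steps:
N(g) - B = 47 - 1*2084 = 47 - 2084 = -2037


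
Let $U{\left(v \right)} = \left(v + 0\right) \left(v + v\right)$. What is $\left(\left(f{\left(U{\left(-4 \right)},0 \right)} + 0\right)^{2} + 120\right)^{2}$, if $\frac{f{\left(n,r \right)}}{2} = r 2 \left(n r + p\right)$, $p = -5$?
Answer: $14400$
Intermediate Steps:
$U{\left(v \right)} = 2 v^{2}$ ($U{\left(v \right)} = v 2 v = 2 v^{2}$)
$f{\left(n,r \right)} = 4 r \left(-5 + n r\right)$ ($f{\left(n,r \right)} = 2 r 2 \left(n r - 5\right) = 2 \cdot 2 r \left(-5 + n r\right) = 4 r \left(-5 + n r\right)$)
$\left(\left(f{\left(U{\left(-4 \right)},0 \right)} + 0\right)^{2} + 120\right)^{2} = \left(\left(4 \cdot 0 \left(-5 + 2 \left(-4\right)^{2} \cdot 0\right) + 0\right)^{2} + 120\right)^{2} = \left(\left(4 \cdot 0 \left(-5 + 2 \cdot 16 \cdot 0\right) + 0\right)^{2} + 120\right)^{2} = \left(\left(4 \cdot 0 \left(-5 + 32 \cdot 0\right) + 0\right)^{2} + 120\right)^{2} = \left(\left(4 \cdot 0 \left(-5 + 0\right) + 0\right)^{2} + 120\right)^{2} = \left(\left(4 \cdot 0 \left(-5\right) + 0\right)^{2} + 120\right)^{2} = \left(\left(0 + 0\right)^{2} + 120\right)^{2} = \left(0^{2} + 120\right)^{2} = \left(0 + 120\right)^{2} = 120^{2} = 14400$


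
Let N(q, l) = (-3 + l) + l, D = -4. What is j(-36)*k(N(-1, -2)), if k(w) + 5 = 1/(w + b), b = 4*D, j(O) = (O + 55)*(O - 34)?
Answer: 154280/23 ≈ 6707.8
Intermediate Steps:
N(q, l) = -3 + 2*l
j(O) = (-34 + O)*(55 + O) (j(O) = (55 + O)*(-34 + O) = (-34 + O)*(55 + O))
b = -16 (b = 4*(-4) = -16)
k(w) = -5 + 1/(-16 + w) (k(w) = -5 + 1/(w - 16) = -5 + 1/(-16 + w))
j(-36)*k(N(-1, -2)) = (-1870 + (-36)² + 21*(-36))*((81 - 5*(-3 + 2*(-2)))/(-16 + (-3 + 2*(-2)))) = (-1870 + 1296 - 756)*((81 - 5*(-3 - 4))/(-16 + (-3 - 4))) = -1330*(81 - 5*(-7))/(-16 - 7) = -1330*(81 + 35)/(-23) = -(-1330)*116/23 = -1330*(-116/23) = 154280/23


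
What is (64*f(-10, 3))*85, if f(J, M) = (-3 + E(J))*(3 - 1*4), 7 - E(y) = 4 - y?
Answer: 54400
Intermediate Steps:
E(y) = 3 + y (E(y) = 7 - (4 - y) = 7 + (-4 + y) = 3 + y)
f(J, M) = -J (f(J, M) = (-3 + (3 + J))*(3 - 1*4) = J*(3 - 4) = J*(-1) = -J)
(64*f(-10, 3))*85 = (64*(-1*(-10)))*85 = (64*10)*85 = 640*85 = 54400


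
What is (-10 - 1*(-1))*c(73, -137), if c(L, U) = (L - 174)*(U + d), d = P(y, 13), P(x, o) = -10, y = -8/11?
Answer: -133623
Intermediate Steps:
y = -8/11 (y = -8*1/11 = -8/11 ≈ -0.72727)
d = -10
c(L, U) = (-174 + L)*(-10 + U) (c(L, U) = (L - 174)*(U - 10) = (-174 + L)*(-10 + U))
(-10 - 1*(-1))*c(73, -137) = (-10 - 1*(-1))*(1740 - 174*(-137) - 10*73 + 73*(-137)) = (-10 + 1)*(1740 + 23838 - 730 - 10001) = -9*14847 = -133623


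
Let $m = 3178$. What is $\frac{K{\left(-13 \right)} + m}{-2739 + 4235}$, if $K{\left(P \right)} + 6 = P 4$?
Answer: $\frac{390}{187} \approx 2.0856$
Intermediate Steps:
$K{\left(P \right)} = -6 + 4 P$ ($K{\left(P \right)} = -6 + P 4 = -6 + 4 P$)
$\frac{K{\left(-13 \right)} + m}{-2739 + 4235} = \frac{\left(-6 + 4 \left(-13\right)\right) + 3178}{-2739 + 4235} = \frac{\left(-6 - 52\right) + 3178}{1496} = \left(-58 + 3178\right) \frac{1}{1496} = 3120 \cdot \frac{1}{1496} = \frac{390}{187}$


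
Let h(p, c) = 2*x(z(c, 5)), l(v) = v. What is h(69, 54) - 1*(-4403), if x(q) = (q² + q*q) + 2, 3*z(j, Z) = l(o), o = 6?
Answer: 4423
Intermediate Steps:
z(j, Z) = 2 (z(j, Z) = (⅓)*6 = 2)
x(q) = 2 + 2*q² (x(q) = (q² + q²) + 2 = 2*q² + 2 = 2 + 2*q²)
h(p, c) = 20 (h(p, c) = 2*(2 + 2*2²) = 2*(2 + 2*4) = 2*(2 + 8) = 2*10 = 20)
h(69, 54) - 1*(-4403) = 20 - 1*(-4403) = 20 + 4403 = 4423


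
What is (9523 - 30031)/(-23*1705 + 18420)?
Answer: 20508/20795 ≈ 0.98620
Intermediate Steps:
(9523 - 30031)/(-23*1705 + 18420) = -20508/(-39215 + 18420) = -20508/(-20795) = -20508*(-1/20795) = 20508/20795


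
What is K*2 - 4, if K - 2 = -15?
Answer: -30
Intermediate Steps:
K = -13 (K = 2 - 15 = -13)
K*2 - 4 = -13*2 - 4 = -26 - 4 = -30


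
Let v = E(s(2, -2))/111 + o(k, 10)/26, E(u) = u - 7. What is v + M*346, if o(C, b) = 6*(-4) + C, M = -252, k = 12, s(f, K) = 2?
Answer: -125818787/1443 ≈ -87193.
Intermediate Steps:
E(u) = -7 + u
o(C, b) = -24 + C
v = -731/1443 (v = (-7 + 2)/111 + (-24 + 12)/26 = -5*1/111 - 12*1/26 = -5/111 - 6/13 = -731/1443 ≈ -0.50658)
v + M*346 = -731/1443 - 252*346 = -731/1443 - 87192 = -125818787/1443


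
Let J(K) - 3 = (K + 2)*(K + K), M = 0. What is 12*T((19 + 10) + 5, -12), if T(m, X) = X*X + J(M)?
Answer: 1764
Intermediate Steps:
J(K) = 3 + 2*K*(2 + K) (J(K) = 3 + (K + 2)*(K + K) = 3 + (2 + K)*(2*K) = 3 + 2*K*(2 + K))
T(m, X) = 3 + X² (T(m, X) = X*X + (3 + 2*0² + 4*0) = X² + (3 + 2*0 + 0) = X² + (3 + 0 + 0) = X² + 3 = 3 + X²)
12*T((19 + 10) + 5, -12) = 12*(3 + (-12)²) = 12*(3 + 144) = 12*147 = 1764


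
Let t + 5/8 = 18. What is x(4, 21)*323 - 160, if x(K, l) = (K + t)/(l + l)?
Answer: 491/112 ≈ 4.3839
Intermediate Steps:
t = 139/8 (t = -5/8 + 18 = 139/8 ≈ 17.375)
x(K, l) = (139/8 + K)/(2*l) (x(K, l) = (K + 139/8)/(l + l) = (139/8 + K)/((2*l)) = (139/8 + K)*(1/(2*l)) = (139/8 + K)/(2*l))
x(4, 21)*323 - 160 = ((1/16)*(139 + 8*4)/21)*323 - 160 = ((1/16)*(1/21)*(139 + 32))*323 - 160 = ((1/16)*(1/21)*171)*323 - 160 = (57/112)*323 - 160 = 18411/112 - 160 = 491/112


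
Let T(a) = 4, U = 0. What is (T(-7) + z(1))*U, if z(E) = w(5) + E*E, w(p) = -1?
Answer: 0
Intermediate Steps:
z(E) = -1 + E**2 (z(E) = -1 + E*E = -1 + E**2)
(T(-7) + z(1))*U = (4 + (-1 + 1**2))*0 = (4 + (-1 + 1))*0 = (4 + 0)*0 = 4*0 = 0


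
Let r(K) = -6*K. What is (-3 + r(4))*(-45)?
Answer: 1215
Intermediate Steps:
(-3 + r(4))*(-45) = (-3 - 6*4)*(-45) = (-3 - 24)*(-45) = -27*(-45) = 1215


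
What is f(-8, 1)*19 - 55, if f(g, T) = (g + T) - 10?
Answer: -378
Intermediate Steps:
f(g, T) = -10 + T + g (f(g, T) = (T + g) - 10 = -10 + T + g)
f(-8, 1)*19 - 55 = (-10 + 1 - 8)*19 - 55 = -17*19 - 55 = -323 - 55 = -378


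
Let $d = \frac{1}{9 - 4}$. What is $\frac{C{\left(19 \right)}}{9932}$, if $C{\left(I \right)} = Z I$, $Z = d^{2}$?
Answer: $\frac{19}{248300} \approx 7.652 \cdot 10^{-5}$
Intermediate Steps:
$d = \frac{1}{5} \approx 0.2$
$Z = \frac{1}{25}$ ($Z = \left(\frac{1}{5}\right)^{2} = \frac{1}{25} \approx 0.04$)
$C{\left(I \right)} = \frac{I}{25}$
$\frac{C{\left(19 \right)}}{9932} = \frac{\frac{1}{25} \cdot 19}{9932} = \frac{19}{25} \cdot \frac{1}{9932} = \frac{19}{248300}$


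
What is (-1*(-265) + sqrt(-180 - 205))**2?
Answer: (265 + I*sqrt(385))**2 ≈ 69840.0 + 10399.0*I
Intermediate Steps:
(-1*(-265) + sqrt(-180 - 205))**2 = (265 + sqrt(-385))**2 = (265 + I*sqrt(385))**2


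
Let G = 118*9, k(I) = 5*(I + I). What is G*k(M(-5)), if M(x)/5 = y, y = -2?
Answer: -106200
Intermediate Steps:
M(x) = -10 (M(x) = 5*(-2) = -10)
k(I) = 10*I (k(I) = 5*(2*I) = 10*I)
G = 1062
G*k(M(-5)) = 1062*(10*(-10)) = 1062*(-100) = -106200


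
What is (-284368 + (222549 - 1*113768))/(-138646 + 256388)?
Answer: -175587/117742 ≈ -1.4913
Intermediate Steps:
(-284368 + (222549 - 1*113768))/(-138646 + 256388) = (-284368 + (222549 - 113768))/117742 = (-284368 + 108781)*(1/117742) = -175587*1/117742 = -175587/117742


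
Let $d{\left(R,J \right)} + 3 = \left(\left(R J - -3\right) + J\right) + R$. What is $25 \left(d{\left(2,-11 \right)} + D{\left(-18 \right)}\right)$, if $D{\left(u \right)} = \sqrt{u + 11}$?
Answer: $-775 + 25 i \sqrt{7} \approx -775.0 + 66.144 i$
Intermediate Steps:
$D{\left(u \right)} = \sqrt{11 + u}$
$d{\left(R,J \right)} = J + R + J R$ ($d{\left(R,J \right)} = -3 + \left(\left(\left(R J - -3\right) + J\right) + R\right) = -3 + \left(\left(\left(J R + 3\right) + J\right) + R\right) = -3 + \left(\left(\left(3 + J R\right) + J\right) + R\right) = -3 + \left(\left(3 + J + J R\right) + R\right) = -3 + \left(3 + J + R + J R\right) = J + R + J R$)
$25 \left(d{\left(2,-11 \right)} + D{\left(-18 \right)}\right) = 25 \left(\left(-11 + 2 - 22\right) + \sqrt{11 - 18}\right) = 25 \left(\left(-11 + 2 - 22\right) + \sqrt{-7}\right) = 25 \left(-31 + i \sqrt{7}\right) = -775 + 25 i \sqrt{7}$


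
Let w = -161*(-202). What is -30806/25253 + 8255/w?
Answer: -793409217/821278066 ≈ -0.96607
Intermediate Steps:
w = 32522
-30806/25253 + 8255/w = -30806/25253 + 8255/32522 = -793409217/821278066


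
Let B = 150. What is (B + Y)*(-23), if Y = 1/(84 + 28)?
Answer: -386423/112 ≈ -3450.2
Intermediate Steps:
Y = 1/112 ≈ 0.0089286
(B + Y)*(-23) = (150 + 1/112)*(-23) = (16801/112)*(-23) = -386423/112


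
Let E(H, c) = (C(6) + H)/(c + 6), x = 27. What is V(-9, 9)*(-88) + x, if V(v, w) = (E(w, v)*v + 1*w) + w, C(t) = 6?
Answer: -5517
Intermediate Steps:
E(H, c) = (6 + H)/(6 + c) (E(H, c) = (6 + H)/(c + 6) = (6 + H)/(6 + c))
V(v, w) = 2*w + v*(6 + w)/(6 + v) (V(v, w) = (((6 + w)/(6 + v))*v + 1*w) + w = (v*(6 + w)/(6 + v) + w) + w = (w + v*(6 + w)/(6 + v)) + w = 2*w + v*(6 + w)/(6 + v))
V(-9, 9)*(-88) + x = ((-9*(6 + 9) + 2*9*(6 - 9))/(6 - 9))*(-88) + 27 = ((-9*15 + 2*9*(-3))/(-3))*(-88) + 27 = -(-135 - 54)/3*(-88) + 27 = -1/3*(-189)*(-88) + 27 = 63*(-88) + 27 = -5544 + 27 = -5517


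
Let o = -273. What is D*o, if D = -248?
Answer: 67704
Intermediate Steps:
D*o = -248*(-273) = 67704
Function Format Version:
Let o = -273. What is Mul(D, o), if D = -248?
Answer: 67704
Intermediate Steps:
Mul(D, o) = Mul(-248, -273) = 67704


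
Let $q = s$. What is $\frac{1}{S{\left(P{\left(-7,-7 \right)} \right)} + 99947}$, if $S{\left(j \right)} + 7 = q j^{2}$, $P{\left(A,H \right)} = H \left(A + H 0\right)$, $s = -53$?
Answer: $- \frac{1}{27313} \approx -3.6613 \cdot 10^{-5}$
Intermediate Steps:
$q = -53$
$P{\left(A,H \right)} = A H$ ($P{\left(A,H \right)} = H \left(A + 0\right) = H A = A H$)
$S{\left(j \right)} = -7 - 53 j^{2}$
$\frac{1}{S{\left(P{\left(-7,-7 \right)} \right)} + 99947} = \frac{1}{\left(-7 - 53 \left(\left(-7\right) \left(-7\right)\right)^{2}\right) + 99947} = \frac{1}{\left(-7 - 53 \cdot 49^{2}\right) + 99947} = \frac{1}{\left(-7 - 127253\right) + 99947} = \frac{1}{-127260 + 99947} = \frac{1}{-27313} = - \frac{1}{27313}$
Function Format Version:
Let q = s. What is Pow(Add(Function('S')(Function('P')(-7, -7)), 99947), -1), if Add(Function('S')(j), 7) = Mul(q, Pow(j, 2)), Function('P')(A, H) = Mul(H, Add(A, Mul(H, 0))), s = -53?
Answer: Rational(-1, 27313) ≈ -3.6613e-5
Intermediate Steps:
q = -53
Function('P')(A, H) = Mul(A, H) (Function('P')(A, H) = Mul(H, Add(A, 0)) = Mul(H, A) = Mul(A, H))
Function('S')(j) = Add(-7, Mul(-53, Pow(j, 2)))
Pow(Add(Function('S')(Function('P')(-7, -7)), 99947), -1) = Pow(Add(Add(-7, Mul(-53, Pow(Mul(-7, -7), 2))), 99947), -1) = Pow(Add(Add(-7, Mul(-53, Pow(49, 2))), 99947), -1) = Pow(Add(Add(-7, Mul(-53, 2401)), 99947), -1) = Pow(Add(Add(-7, -127253), 99947), -1) = Pow(Add(-127260, 99947), -1) = Pow(-27313, -1) = Rational(-1, 27313)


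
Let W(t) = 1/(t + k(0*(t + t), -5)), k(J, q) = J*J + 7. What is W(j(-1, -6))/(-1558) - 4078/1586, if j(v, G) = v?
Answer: -19061365/7412964 ≈ -2.5714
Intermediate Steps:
k(J, q) = 7 + J² (k(J, q) = J² + 7 = 7 + J²)
W(t) = 1/(7 + t) (W(t) = 1/(t + (7 + (0*(t + t))²)) = 1/(t + (7 + (0*(2*t))²)) = 1/(t + (7 + 0²)) = 1/(t + (7 + 0)) = 1/(t + 7) = 1/(7 + t))
W(j(-1, -6))/(-1558) - 4078/1586 = 1/((7 - 1)*(-1558)) - 4078/1586 = -1/1558/6 - 4078*1/1586 = (⅙)*(-1/1558) - 2039/793 = -1/9348 - 2039/793 = -19061365/7412964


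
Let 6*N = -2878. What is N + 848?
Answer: 1105/3 ≈ 368.33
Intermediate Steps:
N = -1439/3 (N = (⅙)*(-2878) = -1439/3 ≈ -479.67)
N + 848 = -1439/3 + 848 = 1105/3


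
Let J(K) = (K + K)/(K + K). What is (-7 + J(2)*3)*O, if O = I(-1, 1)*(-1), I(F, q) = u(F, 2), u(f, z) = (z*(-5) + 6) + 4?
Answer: 0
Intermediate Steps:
u(f, z) = 10 - 5*z (u(f, z) = (-5*z + 6) + 4 = (6 - 5*z) + 4 = 10 - 5*z)
I(F, q) = 0 (I(F, q) = 10 - 5*2 = 10 - 10 = 0)
J(K) = 1 (J(K) = (2*K)/((2*K)) = (2*K)*(1/(2*K)) = 1)
O = 0 (O = 0*(-1) = 0)
(-7 + J(2)*3)*O = (-7 + 1*3)*0 = (-7 + 3)*0 = -4*0 = 0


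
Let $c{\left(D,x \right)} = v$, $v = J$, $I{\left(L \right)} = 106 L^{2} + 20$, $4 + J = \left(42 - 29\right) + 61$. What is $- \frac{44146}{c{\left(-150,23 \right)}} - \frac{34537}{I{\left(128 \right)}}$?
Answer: $- \frac{38335917647}{60785340} \approx -630.68$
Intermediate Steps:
$J = 70$ ($J = -4 + \left(\left(42 - 29\right) + 61\right) = -4 + \left(13 + 61\right) = -4 + 74 = 70$)
$I{\left(L \right)} = 20 + 106 L^{2}$
$v = 70$
$c{\left(D,x \right)} = 70$
$- \frac{44146}{c{\left(-150,23 \right)}} - \frac{34537}{I{\left(128 \right)}} = - \frac{44146}{70} - \frac{34537}{20 + 106 \cdot 128^{2}} = \left(-44146\right) \frac{1}{70} - \frac{34537}{20 + 106 \cdot 16384} = - \frac{22073}{35} - \frac{34537}{20 + 1736704} = - \frac{22073}{35} - \frac{34537}{1736724} = - \frac{38335917647}{60785340}$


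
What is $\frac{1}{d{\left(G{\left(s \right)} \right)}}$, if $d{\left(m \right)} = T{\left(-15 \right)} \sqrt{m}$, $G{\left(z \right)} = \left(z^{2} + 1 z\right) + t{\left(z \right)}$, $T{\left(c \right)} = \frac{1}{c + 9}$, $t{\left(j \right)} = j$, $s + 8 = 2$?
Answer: $- \frac{\sqrt{6}}{2} \approx -1.2247$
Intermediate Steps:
$s = -6$ ($s = -8 + 2 = -6$)
$T{\left(c \right)} = \frac{1}{9 + c}$
$G{\left(z \right)} = z^{2} + 2 z$ ($G{\left(z \right)} = \left(z^{2} + 1 z\right) + z = \left(z^{2} + z\right) + z = \left(z + z^{2}\right) + z = z^{2} + 2 z$)
$d{\left(m \right)} = - \frac{\sqrt{m}}{6}$ ($d{\left(m \right)} = \frac{\sqrt{m}}{9 - 15} = \frac{\sqrt{m}}{-6} = - \frac{\sqrt{m}}{6}$)
$\frac{1}{d{\left(G{\left(s \right)} \right)}} = \frac{1}{\left(- \frac{1}{6}\right) \sqrt{- 6 \left(2 - 6\right)}} = \frac{1}{\left(- \frac{1}{6}\right) \sqrt{\left(-6\right) \left(-4\right)}} = \frac{1}{\left(- \frac{1}{6}\right) \sqrt{24}} = \frac{1}{\left(- \frac{1}{6}\right) 2 \sqrt{6}} = \frac{1}{\left(- \frac{1}{3}\right) \sqrt{6}} = - \frac{\sqrt{6}}{2}$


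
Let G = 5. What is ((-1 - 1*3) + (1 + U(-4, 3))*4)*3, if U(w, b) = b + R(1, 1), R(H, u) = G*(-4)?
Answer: -204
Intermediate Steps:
R(H, u) = -20 (R(H, u) = 5*(-4) = -20)
U(w, b) = -20 + b (U(w, b) = b - 20 = -20 + b)
((-1 - 1*3) + (1 + U(-4, 3))*4)*3 = ((-1 - 1*3) + (1 + (-20 + 3))*4)*3 = ((-1 - 3) + (1 - 17)*4)*3 = (-4 - 16*4)*3 = (-4 - 64)*3 = -68*3 = -204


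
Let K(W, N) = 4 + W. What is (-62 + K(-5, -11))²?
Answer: 3969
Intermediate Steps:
(-62 + K(-5, -11))² = (-62 + (4 - 5))² = (-62 - 1)² = (-63)² = 3969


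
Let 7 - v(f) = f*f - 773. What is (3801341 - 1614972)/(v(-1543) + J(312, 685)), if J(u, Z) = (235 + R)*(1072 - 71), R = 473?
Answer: -2186369/1671361 ≈ -1.3081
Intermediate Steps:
v(f) = 780 - f² (v(f) = 7 - (f*f - 773) = 7 - (f² - 773) = 7 - (-773 + f²) = 7 + (773 - f²) = 780 - f²)
J(u, Z) = 708708 (J(u, Z) = (235 + 473)*(1072 - 71) = 708*1001 = 708708)
(3801341 - 1614972)/(v(-1543) + J(312, 685)) = (3801341 - 1614972)/((780 - 1*(-1543)²) + 708708) = 2186369/((780 - 1*2380849) + 708708) = 2186369/((780 - 2380849) + 708708) = 2186369/(-2380069 + 708708) = 2186369/(-1671361) = 2186369*(-1/1671361) = -2186369/1671361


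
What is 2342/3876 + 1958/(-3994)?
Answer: 441185/3870186 ≈ 0.11400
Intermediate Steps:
2342/3876 + 1958/(-3994) = 2342*(1/3876) + 1958*(-1/3994) = 1171/1938 - 979/1997 = 441185/3870186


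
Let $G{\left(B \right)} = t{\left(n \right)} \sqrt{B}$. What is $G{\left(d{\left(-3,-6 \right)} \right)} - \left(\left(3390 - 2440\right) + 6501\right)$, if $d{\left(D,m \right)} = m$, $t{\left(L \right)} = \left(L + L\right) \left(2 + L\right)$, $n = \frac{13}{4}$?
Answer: $-7451 + \frac{273 i \sqrt{6}}{8} \approx -7451.0 + 83.589 i$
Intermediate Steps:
$n = \frac{13}{4}$ ($n = 13 \cdot \frac{1}{4} = \frac{13}{4} \approx 3.25$)
$t{\left(L \right)} = 2 L \left(2 + L\right)$
$G{\left(B \right)} = \frac{273 \sqrt{B}}{8}$ ($G{\left(B \right)} = 2 \cdot \frac{13}{4} \left(2 + \frac{13}{4}\right) \sqrt{B} = 2 \cdot \frac{13}{4} \cdot \frac{21}{4} \sqrt{B} = \frac{273 \sqrt{B}}{8}$)
$G{\left(d{\left(-3,-6 \right)} \right)} - \left(\left(3390 - 2440\right) + 6501\right) = \frac{273 \sqrt{-6}}{8} - \left(\left(3390 - 2440\right) + 6501\right) = \frac{273 i \sqrt{6}}{8} - \left(950 + 6501\right) = \frac{273 i \sqrt{6}}{8} - 7451 = -7451 + \frac{273 i \sqrt{6}}{8}$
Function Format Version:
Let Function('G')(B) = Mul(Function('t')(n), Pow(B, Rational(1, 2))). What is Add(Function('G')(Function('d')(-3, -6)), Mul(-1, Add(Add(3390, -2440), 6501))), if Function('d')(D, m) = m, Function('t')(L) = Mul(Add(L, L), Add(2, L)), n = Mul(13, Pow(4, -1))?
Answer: Add(-7451, Mul(Rational(273, 8), I, Pow(6, Rational(1, 2)))) ≈ Add(-7451.0, Mul(83.589, I))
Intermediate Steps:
n = Rational(13, 4) (n = Mul(13, Rational(1, 4)) = Rational(13, 4) ≈ 3.2500)
Function('t')(L) = Mul(2, L, Add(2, L)) (Function('t')(L) = Mul(Mul(2, L), Add(2, L)) = Mul(2, L, Add(2, L)))
Function('G')(B) = Mul(Rational(273, 8), Pow(B, Rational(1, 2))) (Function('G')(B) = Mul(Mul(2, Rational(13, 4), Add(2, Rational(13, 4))), Pow(B, Rational(1, 2))) = Mul(Mul(2, Rational(13, 4), Rational(21, 4)), Pow(B, Rational(1, 2))) = Mul(Rational(273, 8), Pow(B, Rational(1, 2))))
Add(Function('G')(Function('d')(-3, -6)), Mul(-1, Add(Add(3390, -2440), 6501))) = Add(Mul(Rational(273, 8), Pow(-6, Rational(1, 2))), Mul(-1, Add(Add(3390, -2440), 6501))) = Add(Mul(Rational(273, 8), Mul(I, Pow(6, Rational(1, 2)))), Mul(-1, Add(950, 6501))) = Add(Mul(Rational(273, 8), I, Pow(6, Rational(1, 2))), Mul(-1, 7451)) = Add(Mul(Rational(273, 8), I, Pow(6, Rational(1, 2))), -7451) = Add(-7451, Mul(Rational(273, 8), I, Pow(6, Rational(1, 2))))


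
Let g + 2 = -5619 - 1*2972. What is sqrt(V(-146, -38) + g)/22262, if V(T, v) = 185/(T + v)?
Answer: I*sqrt(72739662)/2048104 ≈ 0.0041642*I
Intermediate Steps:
g = -8593 (g = -2 + (-5619 - 1*2972) = -2 + (-5619 - 2972) = -2 - 8591 = -8593)
sqrt(V(-146, -38) + g)/22262 = sqrt(185/(-146 - 38) - 8593)/22262 = sqrt(185/(-184) - 8593)*(1/22262) = sqrt(185*(-1/184) - 8593)*(1/22262) = sqrt(-185/184 - 8593)*(1/22262) = sqrt(-1581297/184)*(1/22262) = (I*sqrt(72739662)/92)*(1/22262) = I*sqrt(72739662)/2048104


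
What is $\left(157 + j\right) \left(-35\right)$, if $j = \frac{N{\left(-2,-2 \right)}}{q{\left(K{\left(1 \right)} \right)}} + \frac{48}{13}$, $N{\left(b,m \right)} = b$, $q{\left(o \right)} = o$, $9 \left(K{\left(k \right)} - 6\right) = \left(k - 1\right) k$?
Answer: $- \frac{218890}{39} \approx -5612.6$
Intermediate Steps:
$K{\left(k \right)} = 6 + \frac{k \left(-1 + k\right)}{9}$ ($K{\left(k \right)} = 6 + \frac{\left(k - 1\right) k}{9} = 6 + \frac{\left(-1 + k\right) k}{9} = 6 + \frac{k \left(-1 + k\right)}{9}$)
$j = \frac{131}{39}$ ($j = - \frac{2}{6 - \frac{1}{9} + \frac{1^{2}}{9}} + \frac{48}{13} = - \frac{2}{6 - \frac{1}{9} + \frac{1}{9} \cdot 1} + 48 \cdot \frac{1}{13} = - \frac{2}{6 - \frac{1}{9} + \frac{1}{9}} + \frac{48}{13} = - \frac{2}{6} + \frac{48}{13} = \left(-2\right) \frac{1}{6} + \frac{48}{13} = - \frac{1}{3} + \frac{48}{13} = \frac{131}{39} \approx 3.359$)
$\left(157 + j\right) \left(-35\right) = \left(157 + \frac{131}{39}\right) \left(-35\right) = \frac{6254}{39} \left(-35\right) = - \frac{218890}{39}$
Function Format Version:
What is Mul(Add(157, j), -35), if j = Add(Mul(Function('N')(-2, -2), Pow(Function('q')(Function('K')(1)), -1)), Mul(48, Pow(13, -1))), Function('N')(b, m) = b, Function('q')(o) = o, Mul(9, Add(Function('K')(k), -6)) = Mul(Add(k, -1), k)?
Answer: Rational(-218890, 39) ≈ -5612.6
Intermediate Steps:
Function('K')(k) = Add(6, Mul(Rational(1, 9), k, Add(-1, k))) (Function('K')(k) = Add(6, Mul(Rational(1, 9), Mul(Add(k, -1), k))) = Add(6, Mul(Rational(1, 9), Mul(Add(-1, k), k))) = Add(6, Mul(Rational(1, 9), Mul(k, Add(-1, k)))) = Add(6, Mul(Rational(1, 9), k, Add(-1, k))))
j = Rational(131, 39) (j = Add(Mul(-2, Pow(Add(6, Mul(Rational(-1, 9), 1), Mul(Rational(1, 9), Pow(1, 2))), -1)), Mul(48, Pow(13, -1))) = Add(Mul(-2, Pow(Add(6, Rational(-1, 9), Mul(Rational(1, 9), 1)), -1)), Mul(48, Rational(1, 13))) = Add(Mul(-2, Pow(Add(6, Rational(-1, 9), Rational(1, 9)), -1)), Rational(48, 13)) = Add(Mul(-2, Pow(6, -1)), Rational(48, 13)) = Add(Mul(-2, Rational(1, 6)), Rational(48, 13)) = Add(Rational(-1, 3), Rational(48, 13)) = Rational(131, 39) ≈ 3.3590)
Mul(Add(157, j), -35) = Mul(Add(157, Rational(131, 39)), -35) = Mul(Rational(6254, 39), -35) = Rational(-218890, 39)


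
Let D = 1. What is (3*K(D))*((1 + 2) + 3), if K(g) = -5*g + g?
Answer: -72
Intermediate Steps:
K(g) = -4*g
(3*K(D))*((1 + 2) + 3) = (3*(-4*1))*((1 + 2) + 3) = (3*(-4))*(3 + 3) = -12*6 = -72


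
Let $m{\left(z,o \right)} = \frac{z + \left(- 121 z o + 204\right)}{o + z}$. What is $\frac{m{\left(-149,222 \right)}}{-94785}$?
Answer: $- \frac{4002493}{6919305} \approx -0.57845$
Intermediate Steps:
$m{\left(z,o \right)} = \frac{204 + z - 121 o z}{o + z}$ ($m{\left(z,o \right)} = \frac{z - \left(-204 + 121 o z\right)}{o + z} = \frac{204 + z - 121 o z}{o + z}$)
$\frac{m{\left(-149,222 \right)}}{-94785} = \frac{\frac{1}{222 - 149} \left(204 - 149 - 26862 \left(-149\right)\right)}{-94785} = \frac{204 - 149 + 4002438}{73} \left(- \frac{1}{94785}\right) = \frac{1}{73} \cdot 4002493 \left(- \frac{1}{94785}\right) = \frac{4002493}{73} \left(- \frac{1}{94785}\right) = - \frac{4002493}{6919305}$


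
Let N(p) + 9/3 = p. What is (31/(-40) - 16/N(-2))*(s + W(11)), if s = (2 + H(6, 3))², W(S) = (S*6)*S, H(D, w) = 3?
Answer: 72847/40 ≈ 1821.2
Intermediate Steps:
N(p) = -3 + p
W(S) = 6*S² (W(S) = (6*S)*S = 6*S²)
s = 25 (s = (2 + 3)² = 5² = 25)
(31/(-40) - 16/N(-2))*(s + W(11)) = (31/(-40) - 16/(-3 - 2))*(25 + 6*11²) = (31*(-1/40) - 16/(-5))*(25 + 6*121) = (-31/40 - 16*(-⅕))*(25 + 726) = (-31/40 + 16/5)*751 = (97/40)*751 = 72847/40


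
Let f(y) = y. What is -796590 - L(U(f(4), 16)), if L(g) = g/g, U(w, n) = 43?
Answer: -796591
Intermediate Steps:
L(g) = 1
-796590 - L(U(f(4), 16)) = -796590 - 1*1 = -796590 - 1 = -796591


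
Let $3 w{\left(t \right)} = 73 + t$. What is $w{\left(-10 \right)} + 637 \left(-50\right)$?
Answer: $-31829$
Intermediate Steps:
$w{\left(t \right)} = \frac{73}{3} + \frac{t}{3}$ ($w{\left(t \right)} = \frac{73 + t}{3} = \frac{73}{3} + \frac{t}{3}$)
$w{\left(-10 \right)} + 637 \left(-50\right) = \left(\frac{73}{3} + \frac{1}{3} \left(-10\right)\right) + 637 \left(-50\right) = \left(\frac{73}{3} - \frac{10}{3}\right) - 31850 = 21 - 31850 = -31829$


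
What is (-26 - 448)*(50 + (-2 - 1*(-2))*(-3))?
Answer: -23700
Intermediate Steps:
(-26 - 448)*(50 + (-2 - 1*(-2))*(-3)) = -474*(50 + (-2 + 2)*(-3)) = -474*(50 + 0*(-3)) = -474*(50 + 0) = -474*50 = -23700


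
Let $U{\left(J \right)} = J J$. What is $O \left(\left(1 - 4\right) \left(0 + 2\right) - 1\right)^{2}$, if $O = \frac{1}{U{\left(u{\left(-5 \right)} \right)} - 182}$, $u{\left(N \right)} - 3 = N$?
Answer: $- \frac{49}{178} \approx -0.27528$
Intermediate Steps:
$u{\left(N \right)} = 3 + N$
$U{\left(J \right)} = J^{2}$
$O = - \frac{1}{178}$ ($O = \frac{1}{\left(3 - 5\right)^{2} - 182} = \frac{1}{\left(-2\right)^{2} - 182} = \frac{1}{4 - 182} = \frac{1}{-178} = - \frac{1}{178} \approx -0.005618$)
$O \left(\left(1 - 4\right) \left(0 + 2\right) - 1\right)^{2} = - \frac{\left(\left(1 - 4\right) \left(0 + 2\right) - 1\right)^{2}}{178} = - \frac{\left(\left(-3\right) 2 - 1\right)^{2}}{178} = - \frac{\left(-6 - 1\right)^{2}}{178} = - \frac{\left(-7\right)^{2}}{178} = \left(- \frac{1}{178}\right) 49 = - \frac{49}{178}$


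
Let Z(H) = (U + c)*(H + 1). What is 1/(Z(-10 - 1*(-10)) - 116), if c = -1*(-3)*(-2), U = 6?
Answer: -1/116 ≈ -0.0086207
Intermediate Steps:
c = -6 (c = 3*(-2) = -6)
Z(H) = 0 (Z(H) = (6 - 6)*(H + 1) = 0*(1 + H) = 0)
1/(Z(-10 - 1*(-10)) - 116) = 1/(0 - 116) = 1/(-116) = -1/116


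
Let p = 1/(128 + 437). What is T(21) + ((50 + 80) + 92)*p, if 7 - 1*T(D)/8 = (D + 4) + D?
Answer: -176058/565 ≈ -311.61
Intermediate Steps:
T(D) = 24 - 16*D (T(D) = 56 - 8*((D + 4) + D) = 56 - 8*((4 + D) + D) = 56 - 8*(4 + 2*D) = 56 + (-32 - 16*D) = 24 - 16*D)
p = 1/565 ≈ 0.0017699
T(21) + ((50 + 80) + 92)*p = (24 - 16*21) + ((50 + 80) + 92)*(1/565) = (24 - 336) + (130 + 92)*(1/565) = -312 + 222*(1/565) = -312 + 222/565 = -176058/565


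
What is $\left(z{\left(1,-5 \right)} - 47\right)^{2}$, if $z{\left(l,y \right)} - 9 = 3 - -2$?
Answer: $1089$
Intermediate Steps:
$z{\left(l,y \right)} = 14$ ($z{\left(l,y \right)} = 9 + \left(3 - -2\right) = 9 + \left(3 + 2\right) = 9 + 5 = 14$)
$\left(z{\left(1,-5 \right)} - 47\right)^{2} = \left(14 - 47\right)^{2} = \left(-33\right)^{2} = 1089$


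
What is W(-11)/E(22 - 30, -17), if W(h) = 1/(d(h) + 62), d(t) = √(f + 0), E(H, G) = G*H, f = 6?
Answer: 31/260984 - √6/521968 ≈ 0.00011409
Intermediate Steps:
d(t) = √6 (d(t) = √(6 + 0) = √6)
W(h) = 1/(62 + √6) (W(h) = 1/(√6 + 62) = 1/(62 + √6))
W(-11)/E(22 - 30, -17) = (31/1919 - √6/3838)/((-17*(22 - 30))) = (31/1919 - √6/3838)/((-17*(-8))) = (31/1919 - √6/3838)/136 = (31/1919 - √6/3838)*(1/136) = 31/260984 - √6/521968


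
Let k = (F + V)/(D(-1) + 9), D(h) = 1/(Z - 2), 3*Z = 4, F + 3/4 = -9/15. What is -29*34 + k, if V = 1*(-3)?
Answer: -49329/50 ≈ -986.58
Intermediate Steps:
F = -27/20 (F = -3/4 - 9/15 = -3/4 - 9*1/15 = -3/4 - 3/5 = -27/20 ≈ -1.3500)
Z = 4/3 (Z = (1/3)*4 = 4/3 ≈ 1.3333)
V = -3
D(h) = -3/2 (D(h) = 1/(4/3 - 2) = 1/(-2/3) = -3/2)
k = -29/50 (k = (-27/20 - 3)/(-3/2 + 9) = -87/(20*15/2) = -87/20*2/15 = -29/50 ≈ -0.58000)
-29*34 + k = -29*34 - 29/50 = -986 - 29/50 = -49329/50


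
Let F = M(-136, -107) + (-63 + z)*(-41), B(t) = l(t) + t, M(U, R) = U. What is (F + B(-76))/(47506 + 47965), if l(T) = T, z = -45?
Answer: 4140/95471 ≈ 0.043364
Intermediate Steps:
B(t) = 2*t (B(t) = t + t = 2*t)
F = 4292 (F = -136 + (-63 - 45)*(-41) = -136 - 108*(-41) = -136 + 4428 = 4292)
(F + B(-76))/(47506 + 47965) = (4292 + 2*(-76))/(47506 + 47965) = (4292 - 152)/95471 = 4140*(1/95471) = 4140/95471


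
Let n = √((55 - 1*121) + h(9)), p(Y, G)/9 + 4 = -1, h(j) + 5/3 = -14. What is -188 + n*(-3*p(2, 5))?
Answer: -188 + 315*I*√15 ≈ -188.0 + 1220.0*I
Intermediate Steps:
h(j) = -47/3 (h(j) = -5/3 - 14 = -47/3)
p(Y, G) = -45 (p(Y, G) = -36 + 9*(-1) = -36 - 9 = -45)
n = 7*I*√15/3 (n = √((55 - 1*121) - 47/3) = √((55 - 121) - 47/3) = √(-66 - 47/3) = √(-245/3) = 7*I*√15/3 ≈ 9.037*I)
-188 + n*(-3*p(2, 5)) = -188 + (7*I*√15/3)*(-3*(-45)) = -188 + (7*I*√15/3)*135 = -188 + 315*I*√15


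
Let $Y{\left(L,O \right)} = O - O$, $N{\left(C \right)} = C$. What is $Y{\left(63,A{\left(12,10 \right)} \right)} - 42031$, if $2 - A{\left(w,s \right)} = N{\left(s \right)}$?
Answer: $-42031$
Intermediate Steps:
$A{\left(w,s \right)} = 2 - s$
$Y{\left(L,O \right)} = 0$
$Y{\left(63,A{\left(12,10 \right)} \right)} - 42031 = 0 - 42031 = -42031$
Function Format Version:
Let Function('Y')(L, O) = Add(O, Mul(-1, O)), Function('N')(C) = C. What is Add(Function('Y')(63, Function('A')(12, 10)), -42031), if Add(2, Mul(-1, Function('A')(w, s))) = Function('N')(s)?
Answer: -42031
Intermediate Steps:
Function('A')(w, s) = Add(2, Mul(-1, s))
Function('Y')(L, O) = 0
Add(Function('Y')(63, Function('A')(12, 10)), -42031) = Add(0, -42031) = -42031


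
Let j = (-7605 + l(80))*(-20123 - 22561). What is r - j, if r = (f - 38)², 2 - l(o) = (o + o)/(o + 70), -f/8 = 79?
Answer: -1620615408/5 ≈ -3.2412e+8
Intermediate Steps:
f = -632 (f = -8*79 = -632)
l(o) = 2 - 2*o/(70 + o) (l(o) = 2 - (o + o)/(o + 70) = 2 - 2*o/(70 + o))
r = 448900 (r = (-632 - 38)² = (-670)² = 448900)
j = 1622859908/5 (j = (-7605 + 140/(70 + 80))*(-20123 - 22561) = (-7605 + 140/150)*(-42684) = (-7605 + 140*(1/150))*(-42684) = (-7605 + 14/15)*(-42684) = -114061/15*(-42684) = 1622859908/5 ≈ 3.2457e+8)
r - j = 448900 - 1*1622859908/5 = 448900 - 1622859908/5 = -1620615408/5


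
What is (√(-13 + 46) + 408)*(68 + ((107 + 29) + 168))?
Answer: 151776 + 372*√33 ≈ 1.5391e+5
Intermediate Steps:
(√(-13 + 46) + 408)*(68 + ((107 + 29) + 168)) = (√33 + 408)*(68 + (136 + 168)) = (408 + √33)*(68 + 304) = (408 + √33)*372 = 151776 + 372*√33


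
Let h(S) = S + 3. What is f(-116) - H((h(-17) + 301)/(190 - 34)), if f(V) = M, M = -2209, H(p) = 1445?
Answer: -3654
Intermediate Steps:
h(S) = 3 + S
f(V) = -2209
f(-116) - H((h(-17) + 301)/(190 - 34)) = -2209 - 1*1445 = -2209 - 1445 = -3654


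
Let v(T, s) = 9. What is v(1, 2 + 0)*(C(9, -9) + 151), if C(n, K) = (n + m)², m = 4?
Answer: 2880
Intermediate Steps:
C(n, K) = (4 + n)² (C(n, K) = (n + 4)² = (4 + n)²)
v(1, 2 + 0)*(C(9, -9) + 151) = 9*((4 + 9)² + 151) = 9*(13² + 151) = 9*(169 + 151) = 9*320 = 2880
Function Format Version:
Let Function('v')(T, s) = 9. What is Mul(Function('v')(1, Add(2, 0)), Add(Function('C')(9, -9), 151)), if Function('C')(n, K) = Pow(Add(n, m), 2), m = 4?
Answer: 2880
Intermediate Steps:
Function('C')(n, K) = Pow(Add(4, n), 2) (Function('C')(n, K) = Pow(Add(n, 4), 2) = Pow(Add(4, n), 2))
Mul(Function('v')(1, Add(2, 0)), Add(Function('C')(9, -9), 151)) = Mul(9, Add(Pow(Add(4, 9), 2), 151)) = Mul(9, Add(Pow(13, 2), 151)) = Mul(9, Add(169, 151)) = Mul(9, 320) = 2880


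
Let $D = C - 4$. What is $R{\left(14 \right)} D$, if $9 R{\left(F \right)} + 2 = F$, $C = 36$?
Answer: $\frac{128}{3} \approx 42.667$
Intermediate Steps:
$R{\left(F \right)} = - \frac{2}{9} + \frac{F}{9}$
$D = 32$ ($D = 36 - 4 = 32$)
$R{\left(14 \right)} D = \left(- \frac{2}{9} + \frac{1}{9} \cdot 14\right) 32 = \left(- \frac{2}{9} + \frac{14}{9}\right) 32 = \frac{4}{3} \cdot 32 = \frac{128}{3}$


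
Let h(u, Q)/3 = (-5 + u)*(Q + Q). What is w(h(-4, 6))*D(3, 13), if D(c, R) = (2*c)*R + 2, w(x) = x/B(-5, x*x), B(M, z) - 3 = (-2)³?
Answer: 5184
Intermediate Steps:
h(u, Q) = 6*Q*(-5 + u) (h(u, Q) = 3*((-5 + u)*(Q + Q)) = 3*((-5 + u)*(2*Q)) = 3*(2*Q*(-5 + u)) = 6*Q*(-5 + u))
B(M, z) = -5 (B(M, z) = 3 + (-2)³ = 3 - 8 = -5)
w(x) = -x/5 (w(x) = x/(-5) = x*(-⅕) = -x/5)
D(c, R) = 2 + 2*R*c (D(c, R) = 2*R*c + 2 = 2 + 2*R*c)
w(h(-4, 6))*D(3, 13) = (-6*6*(-5 - 4)/5)*(2 + 2*13*3) = (-6*6*(-9)/5)*(2 + 78) = -⅕*(-324)*80 = (324/5)*80 = 5184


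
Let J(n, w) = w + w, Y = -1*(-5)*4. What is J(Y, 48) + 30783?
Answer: 30879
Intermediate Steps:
Y = 20 (Y = 5*4 = 20)
J(n, w) = 2*w
J(Y, 48) + 30783 = 2*48 + 30783 = 96 + 30783 = 30879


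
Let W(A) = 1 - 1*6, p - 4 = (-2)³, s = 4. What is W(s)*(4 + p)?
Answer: 0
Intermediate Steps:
p = -4 (p = 4 + (-2)³ = 4 - 8 = -4)
W(A) = -5 (W(A) = 1 - 6 = -5)
W(s)*(4 + p) = -5*(4 - 4) = -5*0 = 0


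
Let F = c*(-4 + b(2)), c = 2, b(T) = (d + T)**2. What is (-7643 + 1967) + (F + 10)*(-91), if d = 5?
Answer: -14776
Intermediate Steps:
b(T) = (5 + T)**2
F = 90 (F = 2*(-4 + (5 + 2)**2) = 2*(-4 + 7**2) = 2*(-4 + 49) = 2*45 = 90)
(-7643 + 1967) + (F + 10)*(-91) = (-7643 + 1967) + (90 + 10)*(-91) = -5676 + 100*(-91) = -5676 - 9100 = -14776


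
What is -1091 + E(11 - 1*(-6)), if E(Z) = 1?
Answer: -1090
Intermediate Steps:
-1091 + E(11 - 1*(-6)) = -1091 + 1 = -1090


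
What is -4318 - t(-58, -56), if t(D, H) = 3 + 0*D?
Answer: -4321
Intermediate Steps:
t(D, H) = 3 (t(D, H) = 3 + 0 = 3)
-4318 - t(-58, -56) = -4318 - 1*3 = -4318 - 3 = -4321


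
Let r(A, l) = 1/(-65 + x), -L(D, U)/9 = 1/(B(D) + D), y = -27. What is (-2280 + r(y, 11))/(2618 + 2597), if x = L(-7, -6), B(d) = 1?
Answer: -41366/94615 ≈ -0.43720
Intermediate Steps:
L(D, U) = -9/(1 + D)
x = 3/2 (x = -9/(1 - 7) = -9/(-6) = -9*(-1/6) = 3/2 ≈ 1.5000)
r(A, l) = -2/127 (r(A, l) = 1/(-65 + 3/2) = 1/(-127/2) = -2/127)
(-2280 + r(y, 11))/(2618 + 2597) = (-2280 - 2/127)/(2618 + 2597) = -289562/127/5215 = -289562/127*1/5215 = -41366/94615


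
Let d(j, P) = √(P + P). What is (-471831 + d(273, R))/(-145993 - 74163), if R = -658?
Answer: 471831/220156 - I*√329/110078 ≈ 2.1432 - 0.00016478*I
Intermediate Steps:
d(j, P) = √2*√P (d(j, P) = √(2*P) = √2*√P)
(-471831 + d(273, R))/(-145993 - 74163) = (-471831 + √2*√(-658))/(-145993 - 74163) = (-471831 + √2*(I*√658))/(-220156) = (-471831 + 2*I*√329)*(-1/220156) = 471831/220156 - I*√329/110078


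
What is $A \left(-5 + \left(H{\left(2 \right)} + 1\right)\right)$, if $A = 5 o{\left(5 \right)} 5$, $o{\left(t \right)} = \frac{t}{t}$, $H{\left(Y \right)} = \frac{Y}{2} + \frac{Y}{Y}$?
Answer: $-50$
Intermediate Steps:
$H{\left(Y \right)} = 1 + \frac{Y}{2}$ ($H{\left(Y \right)} = Y \frac{1}{2} + 1 = \frac{Y}{2} + 1 = 1 + \frac{Y}{2}$)
$o{\left(t \right)} = 1$
$A = 25$ ($A = 5 \cdot 1 \cdot 5 = 5 \cdot 5 = 25$)
$A \left(-5 + \left(H{\left(2 \right)} + 1\right)\right) = 25 \left(-5 + \left(\left(1 + \frac{1}{2} \cdot 2\right) + 1\right)\right) = 25 \left(-5 + \left(\left(1 + 1\right) + 1\right)\right) = 25 \left(-5 + \left(2 + 1\right)\right) = 25 \left(-5 + 3\right) = 25 \left(-2\right) = -50$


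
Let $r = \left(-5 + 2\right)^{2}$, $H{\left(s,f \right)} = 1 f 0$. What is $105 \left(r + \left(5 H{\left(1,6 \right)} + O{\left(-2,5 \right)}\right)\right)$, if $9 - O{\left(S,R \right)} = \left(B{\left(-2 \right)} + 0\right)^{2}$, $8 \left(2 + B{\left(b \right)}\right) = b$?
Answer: $\frac{21735}{16} \approx 1358.4$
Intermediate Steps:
$B{\left(b \right)} = -2 + \frac{b}{8}$
$H{\left(s,f \right)} = 0$ ($H{\left(s,f \right)} = f 0 = 0$)
$r = 9$ ($r = \left(-3\right)^{2} = 9$)
$O{\left(S,R \right)} = \frac{63}{16}$ ($O{\left(S,R \right)} = 9 - \left(\left(-2 + \frac{1}{8} \left(-2\right)\right) + 0\right)^{2} = 9 - \left(\left(-2 - \frac{1}{4}\right) + 0\right)^{2} = 9 - \left(- \frac{9}{4} + 0\right)^{2} = 9 - \left(- \frac{9}{4}\right)^{2} = 9 - \frac{81}{16} = \frac{63}{16}$)
$105 \left(r + \left(5 H{\left(1,6 \right)} + O{\left(-2,5 \right)}\right)\right) = 105 \left(9 + \left(5 \cdot 0 + \frac{63}{16}\right)\right) = 105 \left(9 + \left(0 + \frac{63}{16}\right)\right) = 105 \left(9 + \frac{63}{16}\right) = 105 \cdot \frac{207}{16} = \frac{21735}{16}$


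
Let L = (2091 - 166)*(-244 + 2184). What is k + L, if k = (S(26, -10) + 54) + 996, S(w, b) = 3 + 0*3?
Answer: 3735553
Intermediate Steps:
S(w, b) = 3 (S(w, b) = 3 + 0 = 3)
L = 3734500 (L = 1925*1940 = 3734500)
k = 1053 (k = (3 + 54) + 996 = 57 + 996 = 1053)
k + L = 1053 + 3734500 = 3735553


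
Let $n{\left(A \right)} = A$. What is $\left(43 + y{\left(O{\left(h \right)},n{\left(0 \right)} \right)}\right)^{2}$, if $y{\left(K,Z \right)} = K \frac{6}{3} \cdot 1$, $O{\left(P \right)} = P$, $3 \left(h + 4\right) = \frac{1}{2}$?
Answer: $\frac{11236}{9} \approx 1248.4$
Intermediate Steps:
$h = - \frac{23}{6}$ ($h = -4 + \frac{1}{3 \cdot 2} = -4 + \frac{1}{3} \cdot \frac{1}{2} = -4 + \frac{1}{6} = - \frac{23}{6} \approx -3.8333$)
$y{\left(K,Z \right)} = 2 K$ ($y{\left(K,Z \right)} = K 6 \cdot \frac{1}{3} \cdot 1 = K 2 \cdot 1 = 2 K 1 = 2 K$)
$\left(43 + y{\left(O{\left(h \right)},n{\left(0 \right)} \right)}\right)^{2} = \left(43 + 2 \left(- \frac{23}{6}\right)\right)^{2} = \left(43 - \frac{23}{3}\right)^{2} = \left(\frac{106}{3}\right)^{2} = \frac{11236}{9}$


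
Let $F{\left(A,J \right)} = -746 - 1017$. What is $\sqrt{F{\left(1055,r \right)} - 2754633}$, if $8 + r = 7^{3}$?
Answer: $2 i \sqrt{689099} \approx 1660.2 i$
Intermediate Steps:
$r = 335$ ($r = -8 + 7^{3} = -8 + 343 = 335$)
$F{\left(A,J \right)} = -1763$
$\sqrt{F{\left(1055,r \right)} - 2754633} = \sqrt{-1763 - 2754633} = \sqrt{-2756396} = 2 i \sqrt{689099}$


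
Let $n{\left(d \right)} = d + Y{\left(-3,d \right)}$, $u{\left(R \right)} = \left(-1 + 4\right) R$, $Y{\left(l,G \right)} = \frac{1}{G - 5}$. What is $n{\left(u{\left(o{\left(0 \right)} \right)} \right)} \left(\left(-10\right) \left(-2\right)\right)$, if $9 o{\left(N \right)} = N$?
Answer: $-4$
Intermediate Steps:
$o{\left(N \right)} = \frac{N}{9}$
$Y{\left(l,G \right)} = \frac{1}{-5 + G}$
$u{\left(R \right)} = 3 R$
$n{\left(d \right)} = d + \frac{1}{-5 + d}$
$n{\left(u{\left(o{\left(0 \right)} \right)} \right)} \left(\left(-10\right) \left(-2\right)\right) = \frac{1 + 3 \cdot \frac{1}{9} \cdot 0 \left(-5 + 3 \cdot \frac{1}{9} \cdot 0\right)}{-5 + 3 \cdot \frac{1}{9} \cdot 0} \left(\left(-10\right) \left(-2\right)\right) = \frac{1 + 3 \cdot 0 \left(-5 + 3 \cdot 0\right)}{-5 + 3 \cdot 0} \cdot 20 = \frac{1 + 0 \left(-5 + 0\right)}{-5 + 0} \cdot 20 = \frac{1 + 0 \left(-5\right)}{-5} \cdot 20 = - \frac{1 + 0}{5} \cdot 20 = \left(- \frac{1}{5}\right) 1 \cdot 20 = \left(- \frac{1}{5}\right) 20 = -4$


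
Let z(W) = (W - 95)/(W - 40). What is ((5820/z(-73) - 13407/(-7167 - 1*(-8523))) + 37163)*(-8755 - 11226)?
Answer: -2596298750799/3164 ≈ -8.2058e+8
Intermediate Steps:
z(W) = (-95 + W)/(-40 + W)
((5820/z(-73) - 13407/(-7167 - 1*(-8523))) + 37163)*(-8755 - 11226) = ((5820/(((-95 - 73)/(-40 - 73))) - 13407/(-7167 - 1*(-8523))) + 37163)*(-8755 - 11226) = ((5820/((-168/(-113))) - 13407/(-7167 + 8523)) + 37163)*(-19981) = ((5820/((-1/113*(-168))) - 13407/1356) + 37163)*(-19981) = ((5820/(168/113) - 13407*1/1356) + 37163)*(-19981) = ((5820*(113/168) - 4469/452) + 37163)*(-19981) = ((54805/14 - 4469/452) + 37163)*(-19981) = (12354647/3164 + 37163)*(-19981) = (129938379/3164)*(-19981) = -2596298750799/3164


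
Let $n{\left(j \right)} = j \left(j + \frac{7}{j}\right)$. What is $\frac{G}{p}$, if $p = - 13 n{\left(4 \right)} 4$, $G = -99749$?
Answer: $\frac{7673}{92} \approx 83.402$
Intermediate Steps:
$p = -1196$ ($p = - 13 \left(7 + 4^{2}\right) 4 = - 13 \left(7 + 16\right) 4 = \left(-13\right) 23 \cdot 4 = \left(-299\right) 4 = -1196$)
$\frac{G}{p} = - \frac{99749}{-1196} = \left(-99749\right) \left(- \frac{1}{1196}\right) = \frac{7673}{92}$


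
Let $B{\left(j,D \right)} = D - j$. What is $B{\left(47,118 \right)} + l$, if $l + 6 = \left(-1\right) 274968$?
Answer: $-274903$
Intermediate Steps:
$l = -274974$ ($l = -6 - 274968 = -274974$)
$B{\left(47,118 \right)} + l = \left(118 - 47\right) - 274974 = 71 - 274974 = -274903$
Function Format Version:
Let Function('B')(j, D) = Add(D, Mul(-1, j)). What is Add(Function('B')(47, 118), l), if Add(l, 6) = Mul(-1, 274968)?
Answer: -274903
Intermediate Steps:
l = -274974 (l = Add(-6, Mul(-1, 274968)) = Add(-6, -274968) = -274974)
Add(Function('B')(47, 118), l) = Add(Add(118, Mul(-1, 47)), -274974) = Add(Add(118, -47), -274974) = Add(71, -274974) = -274903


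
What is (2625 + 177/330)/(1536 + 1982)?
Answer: 288809/386980 ≈ 0.74632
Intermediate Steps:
(2625 + 177/330)/(1536 + 1982) = (2625 + 177*(1/330))/3518 = (2625 + 59/110)*(1/3518) = (288809/110)*(1/3518) = 288809/386980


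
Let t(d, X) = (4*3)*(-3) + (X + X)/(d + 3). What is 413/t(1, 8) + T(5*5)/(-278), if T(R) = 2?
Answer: -57439/4448 ≈ -12.913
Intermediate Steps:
t(d, X) = -36 + 2*X/(3 + d) (t(d, X) = 12*(-3) + (2*X)/(3 + d) = -36 + 2*X/(3 + d))
413/t(1, 8) + T(5*5)/(-278) = 413/((2*(-54 + 8 - 18*1)/(3 + 1))) + 2/(-278) = 413/((2*(-54 + 8 - 18)/4)) + 2*(-1/278) = 413/((2*(¼)*(-64))) - 1/139 = 413/(-32) - 1/139 = 413*(-1/32) - 1/139 = -413/32 - 1/139 = -57439/4448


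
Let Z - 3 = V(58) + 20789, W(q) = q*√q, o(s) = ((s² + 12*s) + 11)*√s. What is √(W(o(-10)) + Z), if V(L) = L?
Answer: √(20850 + 27*10^(¾)*(-I)^(3/2)) ≈ 144.02 - 0.3727*I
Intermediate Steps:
o(s) = √s*(11 + s² + 12*s) (o(s) = (11 + s² + 12*s)*√s = √s*(11 + s² + 12*s))
W(q) = q^(3/2)
Z = 20850 (Z = 3 + (58 + 20789) = 3 + 20847 = 20850)
√(W(o(-10)) + Z) = √((√(-10)*(11 + (-10)² + 12*(-10)))^(3/2) + 20850) = √(((I*√10)*(11 + 100 - 120))^(3/2) + 20850) = √(((I*√10)*(-9))^(3/2) + 20850) = √((-9*I*√10)^(3/2) + 20850) = √(27*10^(¾)*(-I)^(3/2) + 20850) = √(20850 + 27*10^(¾)*(-I)^(3/2))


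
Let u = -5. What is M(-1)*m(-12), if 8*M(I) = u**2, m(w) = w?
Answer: -75/2 ≈ -37.500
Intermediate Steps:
M(I) = 25/8 (M(I) = (1/8)*(-5)**2 = (1/8)*25 = 25/8)
M(-1)*m(-12) = (25/8)*(-12) = -75/2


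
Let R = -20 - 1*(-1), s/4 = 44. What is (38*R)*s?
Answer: -127072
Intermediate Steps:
s = 176 (s = 4*44 = 176)
R = -19 (R = -20 + 1 = -19)
(38*R)*s = (38*(-19))*176 = -722*176 = -127072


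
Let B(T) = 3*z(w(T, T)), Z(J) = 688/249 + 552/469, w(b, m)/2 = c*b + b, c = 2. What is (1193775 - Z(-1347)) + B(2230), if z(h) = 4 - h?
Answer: 134723590187/116781 ≈ 1.1536e+6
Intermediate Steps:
w(b, m) = 6*b (w(b, m) = 2*(2*b + b) = 2*(3*b) = 6*b)
Z(J) = 460120/116781 (Z(J) = 688*(1/249) + 552*(1/469) = 688/249 + 552/469 = 460120/116781)
B(T) = 12 - 18*T (B(T) = 3*(4 - 6*T) = 12 - 18*T)
(1193775 - Z(-1347)) + B(2230) = (1193775 - 1*460120/116781) + (12 - 18*2230) = (1193775 - 460120/116781) + (12 - 40140) = 139409778155/116781 - 40128 = 134723590187/116781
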